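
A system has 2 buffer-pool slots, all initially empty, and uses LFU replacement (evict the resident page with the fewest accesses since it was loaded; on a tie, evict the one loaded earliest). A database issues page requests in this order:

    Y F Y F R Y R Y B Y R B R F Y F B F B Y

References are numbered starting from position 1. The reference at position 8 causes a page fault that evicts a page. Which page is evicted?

pos 1: Y: miss, frames {Y}
pos 2: F: miss, frames {Y,F}
pos 3: Y: hit
pos 4: F: hit
pos 5: R: miss, evict Y, frames {F,R}
pos 6: Y: miss, evict R, frames {F,Y}
pos 7: R: miss, evict Y, frames {F,R}
pos 8: Y: miss, evict R, frames {F,Y}
At position 8, page R is evicted.

R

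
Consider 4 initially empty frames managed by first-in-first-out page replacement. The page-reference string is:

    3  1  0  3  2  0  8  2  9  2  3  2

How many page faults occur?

7

3: miss, frames {3}
1: miss, frames {3,1}
0: miss, frames {3,1,0}
3: hit
2: miss, frames {3,1,0,2}
0: hit
8: miss, evict 3, frames {1,0,2,8}
2: hit
9: miss, evict 1, frames {0,2,8,9}
2: hit
3: miss, evict 0, frames {2,8,9,3}
2: hit
Page faults: 7.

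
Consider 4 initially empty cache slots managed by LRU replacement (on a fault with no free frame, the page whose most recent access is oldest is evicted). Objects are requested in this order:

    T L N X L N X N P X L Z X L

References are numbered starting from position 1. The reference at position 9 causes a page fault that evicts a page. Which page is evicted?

T

pos 1: T -> miss, frames [T]
pos 2: L -> miss, frames [T, L]
pos 3: N -> miss, frames [T, L, N]
pos 4: X -> miss, frames [T, L, N, X]
pos 5: L -> hit
pos 6: N -> hit
pos 7: X -> hit
pos 8: N -> hit
pos 9: P -> miss, evict T, frames [L, X, N, P]
At position 9, page T is evicted.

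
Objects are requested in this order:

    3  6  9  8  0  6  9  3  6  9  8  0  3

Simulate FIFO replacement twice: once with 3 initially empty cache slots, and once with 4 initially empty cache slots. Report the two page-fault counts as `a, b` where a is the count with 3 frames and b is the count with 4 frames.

10, 11

3 frames: F F F F F F F F . . F F . → 10 faults.
4 frames: F F F F F . . F F F F F F → 11 faults.
11 > 10: adding a frame increased faults — Belady's anomaly.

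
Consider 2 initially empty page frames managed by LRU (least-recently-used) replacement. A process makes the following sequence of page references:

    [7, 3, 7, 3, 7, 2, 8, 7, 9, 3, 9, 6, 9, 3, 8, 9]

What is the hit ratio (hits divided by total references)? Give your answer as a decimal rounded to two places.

7 -> miss, frames {7}
3 -> miss, frames {7,3}
7 -> hit
3 -> hit
7 -> hit
2 -> miss, evict 3, frames {7,2}
8 -> miss, evict 7, frames {2,8}
7 -> miss, evict 2, frames {8,7}
9 -> miss, evict 8, frames {7,9}
3 -> miss, evict 7, frames {9,3}
9 -> hit
6 -> miss, evict 3, frames {9,6}
9 -> hit
3 -> miss, evict 6, frames {9,3}
8 -> miss, evict 9, frames {3,8}
9 -> miss, evict 3, frames {8,9}
Hits: 5 of 16 references → 5/16 = 0.3125.

0.31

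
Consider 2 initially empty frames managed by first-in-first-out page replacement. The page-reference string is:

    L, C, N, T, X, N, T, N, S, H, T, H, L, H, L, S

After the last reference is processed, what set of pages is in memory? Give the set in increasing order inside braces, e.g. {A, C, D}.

{H, S}

L: miss, frames (L)
C: miss, frames (L C)
N: miss, evict L, frames (C N)
T: miss, evict C, frames (N T)
X: miss, evict N, frames (T X)
N: miss, evict T, frames (X N)
T: miss, evict X, frames (N T)
N: hit
S: miss, evict N, frames (T S)
H: miss, evict T, frames (S H)
T: miss, evict S, frames (H T)
H: hit
L: miss, evict H, frames (T L)
H: miss, evict T, frames (L H)
L: hit
S: miss, evict L, frames (H S)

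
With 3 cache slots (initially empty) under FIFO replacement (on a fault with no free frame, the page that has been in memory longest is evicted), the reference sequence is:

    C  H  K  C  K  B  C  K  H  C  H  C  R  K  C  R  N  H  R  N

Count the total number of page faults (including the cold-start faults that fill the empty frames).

C → fault, frames {C}
H → fault, frames {C,H}
K → fault, frames {C,H,K}
C → hit
K → hit
B → fault, evict C, frames {H,K,B}
C → fault, evict H, frames {K,B,C}
K → hit
H → fault, evict K, frames {B,C,H}
C → hit
H → hit
C → hit
R → fault, evict B, frames {C,H,R}
K → fault, evict C, frames {H,R,K}
C → fault, evict H, frames {R,K,C}
R → hit
N → fault, evict R, frames {K,C,N}
H → fault, evict K, frames {C,N,H}
R → fault, evict C, frames {N,H,R}
N → hit
Page faults: 12.

12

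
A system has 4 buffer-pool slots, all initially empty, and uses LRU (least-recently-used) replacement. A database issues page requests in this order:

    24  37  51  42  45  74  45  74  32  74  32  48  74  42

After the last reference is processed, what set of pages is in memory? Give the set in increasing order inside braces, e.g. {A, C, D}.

{32, 42, 48, 74}

24: miss, frames (24)
37: miss, frames (24 37)
51: miss, frames (24 37 51)
42: miss, frames (24 37 51 42)
45: miss, evict 24, frames (37 51 42 45)
74: miss, evict 37, frames (51 42 45 74)
45: hit
74: hit
32: miss, evict 51, frames (42 45 74 32)
74: hit
32: hit
48: miss, evict 42, frames (45 74 32 48)
74: hit
42: miss, evict 45, frames (32 48 74 42)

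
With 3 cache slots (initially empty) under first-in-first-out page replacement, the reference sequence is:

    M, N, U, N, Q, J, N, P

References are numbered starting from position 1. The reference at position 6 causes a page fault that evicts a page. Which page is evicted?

N

pos 1: M: fault, frames {M}
pos 2: N: fault, frames {M,N}
pos 3: U: fault, frames {M,N,U}
pos 4: N: hit
pos 5: Q: fault, evict M, frames {N,U,Q}
pos 6: J: fault, evict N, frames {U,Q,J}
At position 6, page N is evicted.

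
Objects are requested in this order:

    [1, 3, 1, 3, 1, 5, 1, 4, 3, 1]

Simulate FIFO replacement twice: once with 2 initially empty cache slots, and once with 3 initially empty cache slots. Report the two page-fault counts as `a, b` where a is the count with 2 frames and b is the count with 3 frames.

7, 5

2 frames: F F . . . F F F F F → 7 faults.
3 frames: F F . . . F . F . F → 5 faults.
5 < 7: adding a frame reduced faults, as is typical.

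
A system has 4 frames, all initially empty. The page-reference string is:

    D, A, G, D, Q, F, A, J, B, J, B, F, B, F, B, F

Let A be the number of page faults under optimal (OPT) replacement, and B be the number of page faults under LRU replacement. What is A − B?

Under OPT: F F F . F F . F F . . . . . . . → 7 faults.
Under LRU: F F F . F F F F F . . . . . . . → 8 faults.
A − B = 7 − 8 = -1.

-1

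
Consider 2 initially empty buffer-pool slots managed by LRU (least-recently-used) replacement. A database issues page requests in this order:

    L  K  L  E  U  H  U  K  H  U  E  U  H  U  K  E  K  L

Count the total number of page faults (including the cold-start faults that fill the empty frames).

L -> miss, frames {L}
K -> miss, frames {L,K}
L -> hit
E -> miss, evict K, frames {L,E}
U -> miss, evict L, frames {E,U}
H -> miss, evict E, frames {U,H}
U -> hit
K -> miss, evict H, frames {U,K}
H -> miss, evict U, frames {K,H}
U -> miss, evict K, frames {H,U}
E -> miss, evict H, frames {U,E}
U -> hit
H -> miss, evict E, frames {U,H}
U -> hit
K -> miss, evict H, frames {U,K}
E -> miss, evict U, frames {K,E}
K -> hit
L -> miss, evict E, frames {K,L}
Page faults: 13.

13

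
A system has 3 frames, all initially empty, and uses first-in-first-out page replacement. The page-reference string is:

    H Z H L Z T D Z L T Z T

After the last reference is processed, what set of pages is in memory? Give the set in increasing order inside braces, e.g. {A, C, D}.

{L, T, Z}

H -> miss, frames [H]
Z -> miss, frames [H, Z]
H -> hit
L -> miss, frames [H, Z, L]
Z -> hit
T -> miss, evict H, frames [Z, L, T]
D -> miss, evict Z, frames [L, T, D]
Z -> miss, evict L, frames [T, D, Z]
L -> miss, evict T, frames [D, Z, L]
T -> miss, evict D, frames [Z, L, T]
Z -> hit
T -> hit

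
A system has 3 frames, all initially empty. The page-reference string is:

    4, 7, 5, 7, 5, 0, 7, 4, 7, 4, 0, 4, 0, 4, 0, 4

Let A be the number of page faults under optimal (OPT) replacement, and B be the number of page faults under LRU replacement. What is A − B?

-1

Under OPT: F F F . . F . . . . . . . . . . → 4 faults.
Under LRU: F F F . . F . F . . . . . . . . → 5 faults.
A − B = 4 − 5 = -1.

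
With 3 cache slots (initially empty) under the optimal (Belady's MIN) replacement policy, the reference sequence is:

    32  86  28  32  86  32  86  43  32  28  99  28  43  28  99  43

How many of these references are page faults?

32: miss, frames {32}
86: miss, frames {32,86}
28: miss, frames {32,86,28}
32: hit
86: hit
32: hit
86: hit
43: miss, evict 86, frames {32,28,43}
32: hit
28: hit
99: miss, evict 32, frames {28,43,99}
28: hit
43: hit
28: hit
99: hit
43: hit
Page faults: 5.

5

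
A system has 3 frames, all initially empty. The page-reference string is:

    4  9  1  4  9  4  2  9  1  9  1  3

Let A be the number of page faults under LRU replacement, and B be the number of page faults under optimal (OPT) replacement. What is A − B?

Under LRU: F F F . . . F . F . . F → 6 faults.
Under OPT: F F F . . . F . . . . F → 5 faults.
A − B = 6 − 5 = 1.

1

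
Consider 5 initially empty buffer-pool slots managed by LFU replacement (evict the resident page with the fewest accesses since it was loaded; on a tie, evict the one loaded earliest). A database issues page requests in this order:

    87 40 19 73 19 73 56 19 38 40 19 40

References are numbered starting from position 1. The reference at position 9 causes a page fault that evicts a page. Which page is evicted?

87

pos 1: 87: fault, frames (87)
pos 2: 40: fault, frames (87 40)
pos 3: 19: fault, frames (87 40 19)
pos 4: 73: fault, frames (87 40 19 73)
pos 5: 19: hit
pos 6: 73: hit
pos 7: 56: fault, frames (87 40 19 73 56)
pos 8: 19: hit
pos 9: 38: fault, evict 87, frames (40 19 73 56 38)
At position 9, page 87 is evicted.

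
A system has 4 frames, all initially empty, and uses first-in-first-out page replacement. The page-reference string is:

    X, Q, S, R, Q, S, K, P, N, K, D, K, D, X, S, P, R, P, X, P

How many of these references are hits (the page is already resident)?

X: miss, frames {X}
Q: miss, frames {X,Q}
S: miss, frames {X,Q,S}
R: miss, frames {X,Q,S,R}
Q: hit
S: hit
K: miss, evict X, frames {Q,S,R,K}
P: miss, evict Q, frames {S,R,K,P}
N: miss, evict S, frames {R,K,P,N}
K: hit
D: miss, evict R, frames {K,P,N,D}
K: hit
D: hit
X: miss, evict K, frames {P,N,D,X}
S: miss, evict P, frames {N,D,X,S}
P: miss, evict N, frames {D,X,S,P}
R: miss, evict D, frames {X,S,P,R}
P: hit
X: hit
P: hit
Hits: 8.

8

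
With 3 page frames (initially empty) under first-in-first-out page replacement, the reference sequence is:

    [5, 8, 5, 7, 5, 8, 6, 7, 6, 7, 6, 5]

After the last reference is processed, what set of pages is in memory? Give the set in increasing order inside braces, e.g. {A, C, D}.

{5, 6, 7}

5 -> miss, frames {5}
8 -> miss, frames {5,8}
5 -> hit
7 -> miss, frames {5,8,7}
5 -> hit
8 -> hit
6 -> miss, evict 5, frames {8,7,6}
7 -> hit
6 -> hit
7 -> hit
6 -> hit
5 -> miss, evict 8, frames {7,6,5}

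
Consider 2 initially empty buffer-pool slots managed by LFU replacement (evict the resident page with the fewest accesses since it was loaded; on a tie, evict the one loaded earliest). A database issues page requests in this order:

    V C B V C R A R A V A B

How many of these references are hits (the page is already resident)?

3

V → miss, frames [V]
C → miss, frames [V, C]
B → miss, evict V, frames [C, B]
V → miss, evict C, frames [B, V]
C → miss, evict B, frames [V, C]
R → miss, evict V, frames [C, R]
A → miss, evict C, frames [R, A]
R → hit
A → hit
V → miss, evict R, frames [A, V]
A → hit
B → miss, evict V, frames [A, B]
Hits: 3.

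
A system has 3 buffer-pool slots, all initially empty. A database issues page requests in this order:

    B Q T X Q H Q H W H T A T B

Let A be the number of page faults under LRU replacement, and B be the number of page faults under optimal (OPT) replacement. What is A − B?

1

Under LRU: F F F F . F . . F . F F . F → 9 faults.
Under OPT: F F F F . F . . F . . F . F → 8 faults.
A − B = 9 − 8 = 1.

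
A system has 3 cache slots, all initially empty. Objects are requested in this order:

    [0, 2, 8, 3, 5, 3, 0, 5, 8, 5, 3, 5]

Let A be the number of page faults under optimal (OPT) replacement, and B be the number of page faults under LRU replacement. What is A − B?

-2

Under OPT: F F F F F . . . F . . . → 6 faults.
Under LRU: F F F F F . F . F . F . → 8 faults.
A − B = 6 − 8 = -2.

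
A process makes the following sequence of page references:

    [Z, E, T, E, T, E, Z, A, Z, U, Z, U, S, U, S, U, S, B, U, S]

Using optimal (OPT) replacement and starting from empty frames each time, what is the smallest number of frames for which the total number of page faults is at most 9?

f=1: 20 faults
f=2: 9 faults
f=3: 7 faults
f=4: 7 faults
f=5: 7 faults
f=6: 7 faults
f=7: 7 faults
Smallest f with faults ≤ 9 is 2.

2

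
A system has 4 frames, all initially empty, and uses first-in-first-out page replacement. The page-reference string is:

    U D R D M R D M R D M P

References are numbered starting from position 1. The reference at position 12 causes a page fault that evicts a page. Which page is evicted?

pos 1: U -> fault, frames (U)
pos 2: D -> fault, frames (U D)
pos 3: R -> fault, frames (U D R)
pos 4: D -> hit
pos 5: M -> fault, frames (U D R M)
pos 6: R -> hit
pos 7: D -> hit
pos 8: M -> hit
pos 9: R -> hit
pos 10: D -> hit
pos 11: M -> hit
pos 12: P -> fault, evict U, frames (D R M P)
At position 12, page U is evicted.

U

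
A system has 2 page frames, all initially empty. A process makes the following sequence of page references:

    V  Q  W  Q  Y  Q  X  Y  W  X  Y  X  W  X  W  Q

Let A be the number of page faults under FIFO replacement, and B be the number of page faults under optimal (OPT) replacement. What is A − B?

4

Under FIFO: F F F . F F F F F F F . F F . F → 13 faults.
Under OPT: F F F . F . F . F . F . F . . F → 9 faults.
A − B = 13 − 9 = 4.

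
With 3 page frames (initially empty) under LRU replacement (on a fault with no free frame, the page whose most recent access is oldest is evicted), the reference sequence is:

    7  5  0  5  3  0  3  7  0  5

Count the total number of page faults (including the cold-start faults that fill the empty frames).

6

7 → fault, frames (7)
5 → fault, frames (7 5)
0 → fault, frames (7 5 0)
5 → hit
3 → fault, evict 7, frames (0 5 3)
0 → hit
3 → hit
7 → fault, evict 5, frames (0 3 7)
0 → hit
5 → fault, evict 3, frames (7 0 5)
Page faults: 6.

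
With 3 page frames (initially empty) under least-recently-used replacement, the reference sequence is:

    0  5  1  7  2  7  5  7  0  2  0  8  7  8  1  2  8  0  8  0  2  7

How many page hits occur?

8

0 -> miss, frames {0}
5 -> miss, frames {0,5}
1 -> miss, frames {0,5,1}
7 -> miss, evict 0, frames {5,1,7}
2 -> miss, evict 5, frames {1,7,2}
7 -> hit
5 -> miss, evict 1, frames {2,7,5}
7 -> hit
0 -> miss, evict 2, frames {5,7,0}
2 -> miss, evict 5, frames {7,0,2}
0 -> hit
8 -> miss, evict 7, frames {2,0,8}
7 -> miss, evict 2, frames {0,8,7}
8 -> hit
1 -> miss, evict 0, frames {7,8,1}
2 -> miss, evict 7, frames {8,1,2}
8 -> hit
0 -> miss, evict 1, frames {2,8,0}
8 -> hit
0 -> hit
2 -> hit
7 -> miss, evict 8, frames {0,2,7}
Hits: 8.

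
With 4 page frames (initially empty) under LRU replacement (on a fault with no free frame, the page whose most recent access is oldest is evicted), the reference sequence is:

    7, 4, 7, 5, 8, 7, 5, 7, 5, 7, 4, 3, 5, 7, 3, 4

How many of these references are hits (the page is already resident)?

11

7 -> fault, frames {7}
4 -> fault, frames {7,4}
7 -> hit
5 -> fault, frames {4,7,5}
8 -> fault, frames {4,7,5,8}
7 -> hit
5 -> hit
7 -> hit
5 -> hit
7 -> hit
4 -> hit
3 -> fault, evict 8, frames {5,7,4,3}
5 -> hit
7 -> hit
3 -> hit
4 -> hit
Hits: 11.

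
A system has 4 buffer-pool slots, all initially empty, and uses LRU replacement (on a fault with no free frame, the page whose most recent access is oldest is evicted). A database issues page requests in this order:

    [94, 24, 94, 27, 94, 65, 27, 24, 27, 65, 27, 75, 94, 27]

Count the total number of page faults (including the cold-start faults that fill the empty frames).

6

94 -> fault, frames (94)
24 -> fault, frames (94 24)
94 -> hit
27 -> fault, frames (24 94 27)
94 -> hit
65 -> fault, frames (24 27 94 65)
27 -> hit
24 -> hit
27 -> hit
65 -> hit
27 -> hit
75 -> fault, evict 94, frames (24 65 27 75)
94 -> fault, evict 24, frames (65 27 75 94)
27 -> hit
Page faults: 6.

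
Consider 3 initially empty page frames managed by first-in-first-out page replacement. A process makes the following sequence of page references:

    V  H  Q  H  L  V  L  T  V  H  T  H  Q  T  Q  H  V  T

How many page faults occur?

V → miss, frames {V}
H → miss, frames {V,H}
Q → miss, frames {V,H,Q}
H → hit
L → miss, evict V, frames {H,Q,L}
V → miss, evict H, frames {Q,L,V}
L → hit
T → miss, evict Q, frames {L,V,T}
V → hit
H → miss, evict L, frames {V,T,H}
T → hit
H → hit
Q → miss, evict V, frames {T,H,Q}
T → hit
Q → hit
H → hit
V → miss, evict T, frames {H,Q,V}
T → miss, evict H, frames {Q,V,T}
Page faults: 10.

10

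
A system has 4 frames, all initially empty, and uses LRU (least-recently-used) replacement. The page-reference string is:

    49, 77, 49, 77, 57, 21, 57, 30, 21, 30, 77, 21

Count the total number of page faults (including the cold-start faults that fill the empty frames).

49 -> miss, frames [49]
77 -> miss, frames [49, 77]
49 -> hit
77 -> hit
57 -> miss, frames [49, 77, 57]
21 -> miss, frames [49, 77, 57, 21]
57 -> hit
30 -> miss, evict 49, frames [77, 21, 57, 30]
21 -> hit
30 -> hit
77 -> hit
21 -> hit
Page faults: 5.

5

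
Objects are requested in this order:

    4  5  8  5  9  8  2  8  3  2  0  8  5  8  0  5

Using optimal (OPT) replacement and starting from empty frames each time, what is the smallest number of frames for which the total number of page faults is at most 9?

3

f=1: 16 faults
f=2: 10 faults
f=3: 8 faults
f=4: 7 faults
f=5: 7 faults
f=6: 7 faults
f=7: 7 faults
Smallest f with faults ≤ 9 is 3.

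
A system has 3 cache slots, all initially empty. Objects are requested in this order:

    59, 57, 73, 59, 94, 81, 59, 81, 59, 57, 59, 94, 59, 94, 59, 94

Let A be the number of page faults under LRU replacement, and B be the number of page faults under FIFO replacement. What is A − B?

Under LRU: F F F . F F . . . F . F . . . . → 7 faults.
Under FIFO: F F F . F F F . . F . F . . . . → 8 faults.
A − B = 7 − 8 = -1.

-1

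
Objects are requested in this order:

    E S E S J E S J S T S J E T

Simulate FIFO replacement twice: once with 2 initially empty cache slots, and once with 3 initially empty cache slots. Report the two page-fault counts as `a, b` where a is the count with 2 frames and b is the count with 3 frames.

11, 5

2 frames: F F . . F F F F . F F F F F → 11 faults.
3 frames: F F . . F . . . . F . . F . → 5 faults.
5 < 11: adding a frame reduced faults, as is typical.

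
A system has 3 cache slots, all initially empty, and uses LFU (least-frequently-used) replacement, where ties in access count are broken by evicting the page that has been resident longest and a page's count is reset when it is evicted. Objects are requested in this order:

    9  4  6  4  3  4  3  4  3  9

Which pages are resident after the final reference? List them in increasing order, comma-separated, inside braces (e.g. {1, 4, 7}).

9 → fault, frames {9}
4 → fault, frames {9,4}
6 → fault, frames {9,4,6}
4 → hit
3 → fault, evict 9, frames {4,6,3}
4 → hit
3 → hit
4 → hit
3 → hit
9 → fault, evict 6, frames {4,3,9}

{3, 4, 9}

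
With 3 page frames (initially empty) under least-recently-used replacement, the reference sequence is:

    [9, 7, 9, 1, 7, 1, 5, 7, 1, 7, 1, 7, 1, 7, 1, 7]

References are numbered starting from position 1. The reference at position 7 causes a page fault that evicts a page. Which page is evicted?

pos 1: 9: fault, frames (9)
pos 2: 7: fault, frames (9 7)
pos 3: 9: hit
pos 4: 1: fault, frames (7 9 1)
pos 5: 7: hit
pos 6: 1: hit
pos 7: 5: fault, evict 9, frames (7 1 5)
At position 7, page 9 is evicted.

9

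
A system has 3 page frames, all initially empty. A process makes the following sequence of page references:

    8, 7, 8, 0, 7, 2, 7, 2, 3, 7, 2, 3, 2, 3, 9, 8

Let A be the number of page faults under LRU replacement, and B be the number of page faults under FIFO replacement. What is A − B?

-1

Under LRU: F F . F . F . . F . . . . . F F → 7 faults.
Under FIFO: F F . F . F . . F F . . . . F F → 8 faults.
A − B = 7 − 8 = -1.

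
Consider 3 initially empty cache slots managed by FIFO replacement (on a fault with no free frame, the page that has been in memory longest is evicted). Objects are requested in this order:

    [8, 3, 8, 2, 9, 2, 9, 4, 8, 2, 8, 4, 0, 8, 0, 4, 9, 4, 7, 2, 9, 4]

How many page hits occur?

8 -> miss, frames [8]
3 -> miss, frames [8, 3]
8 -> hit
2 -> miss, frames [8, 3, 2]
9 -> miss, evict 8, frames [3, 2, 9]
2 -> hit
9 -> hit
4 -> miss, evict 3, frames [2, 9, 4]
8 -> miss, evict 2, frames [9, 4, 8]
2 -> miss, evict 9, frames [4, 8, 2]
8 -> hit
4 -> hit
0 -> miss, evict 4, frames [8, 2, 0]
8 -> hit
0 -> hit
4 -> miss, evict 8, frames [2, 0, 4]
9 -> miss, evict 2, frames [0, 4, 9]
4 -> hit
7 -> miss, evict 0, frames [4, 9, 7]
2 -> miss, evict 4, frames [9, 7, 2]
9 -> hit
4 -> miss, evict 9, frames [7, 2, 4]
Hits: 9.

9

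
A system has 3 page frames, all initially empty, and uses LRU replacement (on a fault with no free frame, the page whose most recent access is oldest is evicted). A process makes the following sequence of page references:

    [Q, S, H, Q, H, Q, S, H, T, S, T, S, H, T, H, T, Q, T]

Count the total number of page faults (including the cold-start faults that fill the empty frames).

5

Q: miss, frames (Q)
S: miss, frames (Q S)
H: miss, frames (Q S H)
Q: hit
H: hit
Q: hit
S: hit
H: hit
T: miss, evict Q, frames (S H T)
S: hit
T: hit
S: hit
H: hit
T: hit
H: hit
T: hit
Q: miss, evict S, frames (H T Q)
T: hit
Page faults: 5.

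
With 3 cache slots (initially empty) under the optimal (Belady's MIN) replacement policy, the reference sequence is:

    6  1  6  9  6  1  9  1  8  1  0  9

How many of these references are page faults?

5

6: miss, frames {6}
1: miss, frames {6,1}
6: hit
9: miss, frames {6,1,9}
6: hit
1: hit
9: hit
1: hit
8: miss, evict 6, frames {1,9,8}
1: hit
0: miss, evict 8, frames {1,9,0}
9: hit
Page faults: 5.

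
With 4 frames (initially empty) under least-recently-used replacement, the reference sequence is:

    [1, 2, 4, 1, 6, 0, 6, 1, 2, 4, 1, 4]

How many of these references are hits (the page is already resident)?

5

1 → fault, frames {1}
2 → fault, frames {1,2}
4 → fault, frames {1,2,4}
1 → hit
6 → fault, frames {2,4,1,6}
0 → fault, evict 2, frames {4,1,6,0}
6 → hit
1 → hit
2 → fault, evict 4, frames {0,6,1,2}
4 → fault, evict 0, frames {6,1,2,4}
1 → hit
4 → hit
Hits: 5.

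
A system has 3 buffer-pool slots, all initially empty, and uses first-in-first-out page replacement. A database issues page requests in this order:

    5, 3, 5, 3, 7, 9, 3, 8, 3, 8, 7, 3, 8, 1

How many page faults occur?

5: miss, frames (5)
3: miss, frames (5 3)
5: hit
3: hit
7: miss, frames (5 3 7)
9: miss, evict 5, frames (3 7 9)
3: hit
8: miss, evict 3, frames (7 9 8)
3: miss, evict 7, frames (9 8 3)
8: hit
7: miss, evict 9, frames (8 3 7)
3: hit
8: hit
1: miss, evict 8, frames (3 7 1)
Page faults: 8.

8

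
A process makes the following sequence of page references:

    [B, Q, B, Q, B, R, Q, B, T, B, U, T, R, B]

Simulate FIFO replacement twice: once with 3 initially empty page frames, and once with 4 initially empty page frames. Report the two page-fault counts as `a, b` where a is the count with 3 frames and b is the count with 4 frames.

7, 6

3 frames: F F . . . F . . F F F . F . → 7 faults.
4 frames: F F . . . F . . F . F . . F → 6 faults.
6 < 7: adding a frame reduced faults, as is typical.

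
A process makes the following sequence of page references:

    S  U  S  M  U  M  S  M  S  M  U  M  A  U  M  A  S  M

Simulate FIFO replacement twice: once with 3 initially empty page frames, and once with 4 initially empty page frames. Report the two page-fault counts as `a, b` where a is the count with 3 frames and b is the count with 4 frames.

5, 4

3 frames: F F . F . . . . . . . . F . . . F . → 5 faults.
4 frames: F F . F . . . . . . . . F . . . . . → 4 faults.
4 < 5: adding a frame reduced faults, as is typical.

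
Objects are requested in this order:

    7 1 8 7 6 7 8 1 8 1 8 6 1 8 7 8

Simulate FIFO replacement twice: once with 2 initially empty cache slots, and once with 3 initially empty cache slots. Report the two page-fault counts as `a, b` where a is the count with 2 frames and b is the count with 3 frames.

10, 9

2 frames: F F F F F . F F . . . F . F F . → 10 faults.
3 frames: F F F . F F . F F . . F . . F . → 9 faults.
9 < 10: adding a frame reduced faults, as is typical.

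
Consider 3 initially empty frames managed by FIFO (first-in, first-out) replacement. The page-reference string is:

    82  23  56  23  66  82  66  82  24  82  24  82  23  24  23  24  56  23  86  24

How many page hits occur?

82 → fault, frames [82]
23 → fault, frames [82, 23]
56 → fault, frames [82, 23, 56]
23 → hit
66 → fault, evict 82, frames [23, 56, 66]
82 → fault, evict 23, frames [56, 66, 82]
66 → hit
82 → hit
24 → fault, evict 56, frames [66, 82, 24]
82 → hit
24 → hit
82 → hit
23 → fault, evict 66, frames [82, 24, 23]
24 → hit
23 → hit
24 → hit
56 → fault, evict 82, frames [24, 23, 56]
23 → hit
86 → fault, evict 24, frames [23, 56, 86]
24 → fault, evict 23, frames [56, 86, 24]
Hits: 10.

10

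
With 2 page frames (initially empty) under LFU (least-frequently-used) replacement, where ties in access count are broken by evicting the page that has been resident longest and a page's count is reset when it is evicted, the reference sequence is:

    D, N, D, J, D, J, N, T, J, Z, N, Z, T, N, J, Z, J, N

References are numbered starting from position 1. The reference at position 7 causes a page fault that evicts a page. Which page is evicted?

J

pos 1: D → fault, frames (D)
pos 2: N → fault, frames (D N)
pos 3: D → hit
pos 4: J → fault, evict N, frames (D J)
pos 5: D → hit
pos 6: J → hit
pos 7: N → fault, evict J, frames (D N)
At position 7, page J is evicted.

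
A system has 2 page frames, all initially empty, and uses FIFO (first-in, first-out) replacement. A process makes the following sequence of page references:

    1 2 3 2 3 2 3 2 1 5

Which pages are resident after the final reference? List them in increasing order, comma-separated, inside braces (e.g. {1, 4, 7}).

{1, 5}

1 → miss, frames {1}
2 → miss, frames {1,2}
3 → miss, evict 1, frames {2,3}
2 → hit
3 → hit
2 → hit
3 → hit
2 → hit
1 → miss, evict 2, frames {3,1}
5 → miss, evict 3, frames {1,5}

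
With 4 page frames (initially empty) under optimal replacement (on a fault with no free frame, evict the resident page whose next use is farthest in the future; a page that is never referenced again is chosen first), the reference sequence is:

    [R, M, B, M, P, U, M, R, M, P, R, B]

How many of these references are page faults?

6

R → fault, frames (R)
M → fault, frames (R M)
B → fault, frames (R M B)
M → hit
P → fault, frames (R M B P)
U → fault, evict B, frames (R M P U)
M → hit
R → hit
M → hit
P → hit
R → hit
B → fault, evict U, frames (R M P B)
Page faults: 6.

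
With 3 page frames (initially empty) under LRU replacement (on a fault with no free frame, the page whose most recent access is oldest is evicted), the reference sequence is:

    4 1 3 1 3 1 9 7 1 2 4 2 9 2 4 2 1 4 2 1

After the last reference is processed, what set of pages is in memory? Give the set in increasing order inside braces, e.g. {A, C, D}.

4 -> miss, frames [4]
1 -> miss, frames [4, 1]
3 -> miss, frames [4, 1, 3]
1 -> hit
3 -> hit
1 -> hit
9 -> miss, evict 4, frames [3, 1, 9]
7 -> miss, evict 3, frames [1, 9, 7]
1 -> hit
2 -> miss, evict 9, frames [7, 1, 2]
4 -> miss, evict 7, frames [1, 2, 4]
2 -> hit
9 -> miss, evict 1, frames [4, 2, 9]
2 -> hit
4 -> hit
2 -> hit
1 -> miss, evict 9, frames [4, 2, 1]
4 -> hit
2 -> hit
1 -> hit

{1, 2, 4}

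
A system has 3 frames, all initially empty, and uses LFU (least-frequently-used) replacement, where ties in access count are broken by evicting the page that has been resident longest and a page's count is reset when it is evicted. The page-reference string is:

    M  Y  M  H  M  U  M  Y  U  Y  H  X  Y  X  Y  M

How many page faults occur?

M: miss, frames {M}
Y: miss, frames {M,Y}
M: hit
H: miss, frames {M,Y,H}
M: hit
U: miss, evict Y, frames {M,H,U}
M: hit
Y: miss, evict H, frames {M,U,Y}
U: hit
Y: hit
H: miss, evict U, frames {M,Y,H}
X: miss, evict H, frames {M,Y,X}
Y: hit
X: hit
Y: hit
M: hit
Page faults: 7.

7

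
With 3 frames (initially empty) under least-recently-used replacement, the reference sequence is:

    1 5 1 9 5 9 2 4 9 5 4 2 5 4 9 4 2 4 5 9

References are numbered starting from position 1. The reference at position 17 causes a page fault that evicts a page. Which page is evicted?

pos 1: 1: miss, frames {1}
pos 2: 5: miss, frames {1,5}
pos 3: 1: hit
pos 4: 9: miss, frames {5,1,9}
pos 5: 5: hit
pos 6: 9: hit
pos 7: 2: miss, evict 1, frames {5,9,2}
pos 8: 4: miss, evict 5, frames {9,2,4}
pos 9: 9: hit
pos 10: 5: miss, evict 2, frames {4,9,5}
pos 11: 4: hit
pos 12: 2: miss, evict 9, frames {5,4,2}
pos 13: 5: hit
pos 14: 4: hit
pos 15: 9: miss, evict 2, frames {5,4,9}
pos 16: 4: hit
pos 17: 2: miss, evict 5, frames {9,4,2}
At position 17, page 5 is evicted.

5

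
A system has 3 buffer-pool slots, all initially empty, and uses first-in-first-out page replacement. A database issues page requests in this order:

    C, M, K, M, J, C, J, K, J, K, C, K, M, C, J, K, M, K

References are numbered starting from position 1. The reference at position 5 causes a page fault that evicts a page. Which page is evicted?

C

pos 1: C: miss, frames {C}
pos 2: M: miss, frames {C,M}
pos 3: K: miss, frames {C,M,K}
pos 4: M: hit
pos 5: J: miss, evict C, frames {M,K,J}
At position 5, page C is evicted.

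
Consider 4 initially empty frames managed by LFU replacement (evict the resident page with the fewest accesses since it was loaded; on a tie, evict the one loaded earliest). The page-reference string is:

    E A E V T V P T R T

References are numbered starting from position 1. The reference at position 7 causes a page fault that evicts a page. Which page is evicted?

A

pos 1: E → miss, frames {E}
pos 2: A → miss, frames {E,A}
pos 3: E → hit
pos 4: V → miss, frames {E,A,V}
pos 5: T → miss, frames {E,A,V,T}
pos 6: V → hit
pos 7: P → miss, evict A, frames {E,V,T,P}
At position 7, page A is evicted.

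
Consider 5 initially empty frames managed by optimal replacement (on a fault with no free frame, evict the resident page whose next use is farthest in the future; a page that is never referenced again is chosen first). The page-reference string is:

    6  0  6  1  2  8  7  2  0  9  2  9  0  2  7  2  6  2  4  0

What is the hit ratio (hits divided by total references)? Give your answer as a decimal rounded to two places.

6: fault, frames {6}
0: fault, frames {6,0}
6: hit
1: fault, frames {6,0,1}
2: fault, frames {6,0,1,2}
8: fault, frames {6,0,1,2,8}
7: fault, evict 8, frames {6,0,1,2,7}
2: hit
0: hit
9: fault, evict 1, frames {6,0,2,7,9}
2: hit
9: hit
0: hit
2: hit
7: hit
2: hit
6: hit
2: hit
4: fault, evict 9, frames {6,0,2,7,4}
0: hit
Hits: 12 of 20 references → 12/20 = 0.6000.

0.60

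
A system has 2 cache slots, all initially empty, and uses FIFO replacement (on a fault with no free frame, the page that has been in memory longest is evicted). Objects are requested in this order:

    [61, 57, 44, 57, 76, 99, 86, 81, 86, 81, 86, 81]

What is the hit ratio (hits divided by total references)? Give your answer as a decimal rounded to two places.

61: fault, frames [61]
57: fault, frames [61, 57]
44: fault, evict 61, frames [57, 44]
57: hit
76: fault, evict 57, frames [44, 76]
99: fault, evict 44, frames [76, 99]
86: fault, evict 76, frames [99, 86]
81: fault, evict 99, frames [86, 81]
86: hit
81: hit
86: hit
81: hit
Hits: 5 of 12 references → 5/12 = 0.4167.

0.42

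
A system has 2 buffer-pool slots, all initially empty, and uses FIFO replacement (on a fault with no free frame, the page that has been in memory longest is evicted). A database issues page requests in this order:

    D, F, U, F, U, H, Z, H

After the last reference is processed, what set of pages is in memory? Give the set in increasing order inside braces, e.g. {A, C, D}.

D -> miss, frames [D]
F -> miss, frames [D, F]
U -> miss, evict D, frames [F, U]
F -> hit
U -> hit
H -> miss, evict F, frames [U, H]
Z -> miss, evict U, frames [H, Z]
H -> hit

{H, Z}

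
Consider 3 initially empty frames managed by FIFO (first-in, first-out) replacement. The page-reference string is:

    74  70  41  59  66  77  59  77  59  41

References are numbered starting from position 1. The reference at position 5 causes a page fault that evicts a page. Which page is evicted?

70

pos 1: 74 -> fault, frames [74]
pos 2: 70 -> fault, frames [74, 70]
pos 3: 41 -> fault, frames [74, 70, 41]
pos 4: 59 -> fault, evict 74, frames [70, 41, 59]
pos 5: 66 -> fault, evict 70, frames [41, 59, 66]
At position 5, page 70 is evicted.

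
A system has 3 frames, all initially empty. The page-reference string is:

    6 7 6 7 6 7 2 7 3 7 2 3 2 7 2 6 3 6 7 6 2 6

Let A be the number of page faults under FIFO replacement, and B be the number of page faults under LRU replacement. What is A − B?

-1

Under FIFO: F F . . . . F . F . . . . . . F . . F . F . → 7 faults.
Under LRU: F F . . . . F . F . . . . . . F F . F . F . → 8 faults.
A − B = 7 − 8 = -1.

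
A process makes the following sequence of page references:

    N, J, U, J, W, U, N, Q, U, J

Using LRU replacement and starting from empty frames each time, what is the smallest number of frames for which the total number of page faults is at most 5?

f=1: 10 faults
f=2: 9 faults
f=3: 7 faults
f=4: 6 faults
f=5: 5 faults
Smallest f with faults ≤ 5 is 5.

5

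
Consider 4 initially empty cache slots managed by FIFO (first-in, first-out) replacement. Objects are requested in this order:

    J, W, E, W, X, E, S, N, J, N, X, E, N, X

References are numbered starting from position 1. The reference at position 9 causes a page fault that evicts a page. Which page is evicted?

pos 1: J → miss, frames {J}
pos 2: W → miss, frames {J,W}
pos 3: E → miss, frames {J,W,E}
pos 4: W → hit
pos 5: X → miss, frames {J,W,E,X}
pos 6: E → hit
pos 7: S → miss, evict J, frames {W,E,X,S}
pos 8: N → miss, evict W, frames {E,X,S,N}
pos 9: J → miss, evict E, frames {X,S,N,J}
At position 9, page E is evicted.

E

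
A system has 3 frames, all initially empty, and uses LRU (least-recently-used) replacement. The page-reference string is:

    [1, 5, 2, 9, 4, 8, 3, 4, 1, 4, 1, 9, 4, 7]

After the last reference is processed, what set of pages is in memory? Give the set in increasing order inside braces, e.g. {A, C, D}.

1 → fault, frames [1]
5 → fault, frames [1, 5]
2 → fault, frames [1, 5, 2]
9 → fault, evict 1, frames [5, 2, 9]
4 → fault, evict 5, frames [2, 9, 4]
8 → fault, evict 2, frames [9, 4, 8]
3 → fault, evict 9, frames [4, 8, 3]
4 → hit
1 → fault, evict 8, frames [3, 4, 1]
4 → hit
1 → hit
9 → fault, evict 3, frames [4, 1, 9]
4 → hit
7 → fault, evict 1, frames [9, 4, 7]

{4, 7, 9}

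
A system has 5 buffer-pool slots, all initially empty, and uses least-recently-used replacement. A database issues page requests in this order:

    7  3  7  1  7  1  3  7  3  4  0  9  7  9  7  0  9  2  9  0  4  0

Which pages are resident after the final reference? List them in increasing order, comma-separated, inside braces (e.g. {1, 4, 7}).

{0, 2, 4, 7, 9}

7 → fault, frames (7)
3 → fault, frames (7 3)
7 → hit
1 → fault, frames (3 7 1)
7 → hit
1 → hit
3 → hit
7 → hit
3 → hit
4 → fault, frames (1 7 3 4)
0 → fault, frames (1 7 3 4 0)
9 → fault, evict 1, frames (7 3 4 0 9)
7 → hit
9 → hit
7 → hit
0 → hit
9 → hit
2 → fault, evict 3, frames (4 7 0 9 2)
9 → hit
0 → hit
4 → hit
0 → hit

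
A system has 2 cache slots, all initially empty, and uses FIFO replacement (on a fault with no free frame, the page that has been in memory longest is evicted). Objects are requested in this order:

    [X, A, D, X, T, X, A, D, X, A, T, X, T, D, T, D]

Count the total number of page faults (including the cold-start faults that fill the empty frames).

X -> miss, frames {X}
A -> miss, frames {X,A}
D -> miss, evict X, frames {A,D}
X -> miss, evict A, frames {D,X}
T -> miss, evict D, frames {X,T}
X -> hit
A -> miss, evict X, frames {T,A}
D -> miss, evict T, frames {A,D}
X -> miss, evict A, frames {D,X}
A -> miss, evict D, frames {X,A}
T -> miss, evict X, frames {A,T}
X -> miss, evict A, frames {T,X}
T -> hit
D -> miss, evict T, frames {X,D}
T -> miss, evict X, frames {D,T}
D -> hit
Page faults: 13.

13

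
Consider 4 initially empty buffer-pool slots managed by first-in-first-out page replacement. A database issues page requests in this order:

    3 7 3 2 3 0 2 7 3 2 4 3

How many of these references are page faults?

6

3: miss, frames {3}
7: miss, frames {3,7}
3: hit
2: miss, frames {3,7,2}
3: hit
0: miss, frames {3,7,2,0}
2: hit
7: hit
3: hit
2: hit
4: miss, evict 3, frames {7,2,0,4}
3: miss, evict 7, frames {2,0,4,3}
Page faults: 6.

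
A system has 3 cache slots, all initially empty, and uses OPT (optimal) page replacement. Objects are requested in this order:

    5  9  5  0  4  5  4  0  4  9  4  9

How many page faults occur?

5: miss, frames [5]
9: miss, frames [5, 9]
5: hit
0: miss, frames [5, 9, 0]
4: miss, evict 9, frames [5, 0, 4]
5: hit
4: hit
0: hit
4: hit
9: miss, evict 0, frames [5, 4, 9]
4: hit
9: hit
Page faults: 5.

5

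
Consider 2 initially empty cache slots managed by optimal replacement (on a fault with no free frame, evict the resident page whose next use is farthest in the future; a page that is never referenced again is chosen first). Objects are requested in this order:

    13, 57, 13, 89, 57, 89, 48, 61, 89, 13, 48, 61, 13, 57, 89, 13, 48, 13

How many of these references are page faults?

13: fault, frames {13}
57: fault, frames {13,57}
13: hit
89: fault, evict 13, frames {57,89}
57: hit
89: hit
48: fault, evict 57, frames {89,48}
61: fault, evict 48, frames {89,61}
89: hit
13: fault, evict 89, frames {61,13}
48: fault, evict 13, frames {61,48}
61: hit
13: fault, evict 61, frames {48,13}
57: fault, evict 48, frames {13,57}
89: fault, evict 57, frames {13,89}
13: hit
48: fault, evict 89, frames {13,48}
13: hit
Page faults: 11.

11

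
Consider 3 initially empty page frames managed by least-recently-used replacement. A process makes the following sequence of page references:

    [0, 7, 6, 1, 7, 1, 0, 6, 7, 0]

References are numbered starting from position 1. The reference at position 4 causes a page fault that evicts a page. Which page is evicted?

pos 1: 0 -> fault, frames [0]
pos 2: 7 -> fault, frames [0, 7]
pos 3: 6 -> fault, frames [0, 7, 6]
pos 4: 1 -> fault, evict 0, frames [7, 6, 1]
At position 4, page 0 is evicted.

0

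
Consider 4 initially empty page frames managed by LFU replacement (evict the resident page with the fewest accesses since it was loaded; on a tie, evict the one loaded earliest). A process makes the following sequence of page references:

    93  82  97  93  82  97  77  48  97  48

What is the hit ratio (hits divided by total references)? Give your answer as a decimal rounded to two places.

0.50

93 -> fault, frames (93)
82 -> fault, frames (93 82)
97 -> fault, frames (93 82 97)
93 -> hit
82 -> hit
97 -> hit
77 -> fault, frames (93 82 97 77)
48 -> fault, evict 77, frames (93 82 97 48)
97 -> hit
48 -> hit
Hits: 5 of 10 references → 5/10 = 0.5000.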